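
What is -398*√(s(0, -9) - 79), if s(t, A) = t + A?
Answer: -796*I*√22 ≈ -3733.6*I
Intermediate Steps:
s(t, A) = A + t
-398*√(s(0, -9) - 79) = -398*√((-9 + 0) - 79) = -398*√(-9 - 79) = -796*I*√22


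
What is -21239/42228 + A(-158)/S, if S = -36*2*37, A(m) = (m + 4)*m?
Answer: -15056561/1562436 ≈ -9.6366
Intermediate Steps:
A(m) = m*(4 + m) (A(m) = (4 + m)*m = m*(4 + m))
S = -2664 (S = -72*37 = -2664)
-21239/42228 + A(-158)/S = -21239/42228 - 158*(4 - 158)/(-2664) = -21239*1/42228 - 158*(-154)*(-1/2664) = -21239/42228 + 24332*(-1/2664) = -21239/42228 - 6083/666 = -15056561/1562436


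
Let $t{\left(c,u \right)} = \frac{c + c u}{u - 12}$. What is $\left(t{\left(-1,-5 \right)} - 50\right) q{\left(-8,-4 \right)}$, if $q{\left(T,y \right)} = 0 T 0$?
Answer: $0$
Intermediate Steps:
$q{\left(T,y \right)} = 0$ ($q{\left(T,y \right)} = 0 \cdot 0 = 0$)
$t{\left(c,u \right)} = \frac{c + c u}{-12 + u}$
$\left(t{\left(-1,-5 \right)} - 50\right) q{\left(-8,-4 \right)} = \left(- \frac{1 - 5}{-12 - 5} - 50\right) 0 = \left(\left(-1\right) \frac{1}{-17} \left(-4\right) - 50\right) 0 = \left(\left(-1\right) \left(- \frac{1}{17}\right) \left(-4\right) - 50\right) 0 = \left(- \frac{4}{17} - 50\right) 0 = \left(- \frac{854}{17}\right) 0 = 0$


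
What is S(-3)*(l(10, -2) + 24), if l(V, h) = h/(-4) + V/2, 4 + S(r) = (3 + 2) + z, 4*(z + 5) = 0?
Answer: -118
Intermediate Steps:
z = -5 (z = -5 + (¼)*0 = -5 + 0 = -5)
S(r) = -4 (S(r) = -4 + ((3 + 2) - 5) = -4 + (5 - 5) = -4 + 0 = -4)
l(V, h) = V/2 - h/4 (l(V, h) = h*(-¼) + V*(½) = -h/4 + V/2 = V/2 - h/4)
S(-3)*(l(10, -2) + 24) = -4*(((½)*10 - ¼*(-2)) + 24) = -4*((5 + ½) + 24) = -4*(11/2 + 24) = -4*59/2 = -118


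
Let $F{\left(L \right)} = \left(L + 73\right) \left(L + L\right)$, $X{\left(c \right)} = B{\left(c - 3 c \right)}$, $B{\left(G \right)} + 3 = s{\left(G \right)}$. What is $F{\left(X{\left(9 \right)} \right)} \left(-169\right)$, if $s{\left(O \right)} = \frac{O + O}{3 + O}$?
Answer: $\frac{367068}{25} \approx 14683.0$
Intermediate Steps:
$s{\left(O \right)} = \frac{2 O}{3 + O}$
$B{\left(G \right)} = -3 + \frac{2 G}{3 + G}$
$X{\left(c \right)} = \frac{-9 + 2 c}{3 - 2 c}$ ($X{\left(c \right)} = \frac{-9 - \left(c - 3 c\right)}{3 + \left(c - 3 c\right)} = \frac{-9 - - 2 c}{3 - 2 c} = \frac{-9 + 2 c}{3 - 2 c}$)
$F{\left(L \right)} = 2 L \left(73 + L\right)$ ($F{\left(L \right)} = \left(73 + L\right) 2 L = 2 L \left(73 + L\right)$)
$F{\left(X{\left(9 \right)} \right)} \left(-169\right) = 2 \frac{9 - 18}{-3 + 2 \cdot 9} \left(73 + \frac{9 - 18}{-3 + 2 \cdot 9}\right) \left(-169\right) = 2 \frac{9 - 18}{-3 + 18} \left(73 + \frac{9 - 18}{-3 + 18}\right) \left(-169\right) = 2 \cdot \frac{1}{15} \left(-9\right) \left(73 + \frac{1}{15} \left(-9\right)\right) \left(-169\right) = 2 \left(- \frac{3}{5}\right) \left(73 - \frac{3}{5}\right) \left(-169\right) = 2 \left(- \frac{3}{5}\right) \frac{362}{5} \left(-169\right) = \left(- \frac{2172}{25}\right) \left(-169\right) = \frac{367068}{25}$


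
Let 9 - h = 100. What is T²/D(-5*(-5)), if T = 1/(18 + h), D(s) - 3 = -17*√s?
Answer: -1/436978 ≈ -2.2884e-6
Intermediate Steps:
h = -91 (h = 9 - 1*100 = 9 - 100 = -91)
D(s) = 3 - 17*√s
T = -1/73 (T = 1/(18 - 91) = 1/(-73) = -1/73 ≈ -0.013699)
T²/D(-5*(-5)) = (-1/73)²/(3 - 17*√(-5*(-5))) = 1/(5329*(3 - 17*√25)) = 1/(5329*(3 - 17*5)) = 1/(5329*(3 - 85)) = (1/5329)/(-82) = (1/5329)*(-1/82) = -1/436978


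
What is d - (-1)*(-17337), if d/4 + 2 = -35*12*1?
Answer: -19025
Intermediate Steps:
d = -1688 (d = -8 + 4*(-35*12*1) = -8 + 4*(-420*1) = -8 + 4*(-420) = -8 - 1680 = -1688)
d - (-1)*(-17337) = -1688 - (-1)*(-17337) = -1688 - 1*17337 = -1688 - 17337 = -19025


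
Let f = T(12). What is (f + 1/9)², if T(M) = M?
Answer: 11881/81 ≈ 146.68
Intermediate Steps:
f = 12
(f + 1/9)² = (12 + 1/9)² = (12 + ⅑)² = (109/9)² = 11881/81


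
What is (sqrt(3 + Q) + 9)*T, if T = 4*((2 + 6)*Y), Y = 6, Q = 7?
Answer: 1728 + 192*sqrt(10) ≈ 2335.2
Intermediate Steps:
T = 192 (T = 4*((2 + 6)*6) = 4*(8*6) = 4*48 = 192)
(sqrt(3 + Q) + 9)*T = (sqrt(3 + 7) + 9)*192 = (sqrt(10) + 9)*192 = (9 + sqrt(10))*192 = 1728 + 192*sqrt(10)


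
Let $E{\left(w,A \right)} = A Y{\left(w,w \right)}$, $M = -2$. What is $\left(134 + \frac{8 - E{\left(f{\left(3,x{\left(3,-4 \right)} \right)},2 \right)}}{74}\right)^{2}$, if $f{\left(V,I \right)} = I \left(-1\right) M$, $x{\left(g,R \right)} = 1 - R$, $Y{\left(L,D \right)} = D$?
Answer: $\frac{24522304}{1369} \approx 17913.0$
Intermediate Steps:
$f{\left(V,I \right)} = 2 I$ ($f{\left(V,I \right)} = I \left(-1\right) \left(-2\right) = - I \left(-2\right) = 2 I$)
$E{\left(w,A \right)} = A w$
$\left(134 + \frac{8 - E{\left(f{\left(3,x{\left(3,-4 \right)} \right)},2 \right)}}{74}\right)^{2} = \left(134 + \frac{8 - 2 \cdot 2 \left(1 - -4\right)}{74}\right)^{2} = \left(134 + \left(8 - 2 \cdot 2 \left(1 + 4\right)\right) \frac{1}{74}\right)^{2} = \left(134 + \left(8 - 2 \cdot 2 \cdot 5\right) \frac{1}{74}\right)^{2} = \left(134 + \left(8 - 2 \cdot 10\right) \frac{1}{74}\right)^{2} = \left(134 + \left(8 - 20\right) \frac{1}{74}\right)^{2} = \left(134 - \frac{6}{37}\right)^{2} = \left(\frac{4952}{37}\right)^{2} = \frac{24522304}{1369}$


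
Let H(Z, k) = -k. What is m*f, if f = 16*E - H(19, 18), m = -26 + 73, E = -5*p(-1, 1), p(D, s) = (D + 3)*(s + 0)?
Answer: -6674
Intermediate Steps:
p(D, s) = s*(3 + D) (p(D, s) = (3 + D)*s = s*(3 + D))
E = -10 (E = -5*(3 - 1) = -5*2 = -10)
m = 47
f = -142 (f = 16*(-10) - (-1)*18 = -160 - 1*(-18) = -160 + 18 = -142)
m*f = 47*(-142) = -6674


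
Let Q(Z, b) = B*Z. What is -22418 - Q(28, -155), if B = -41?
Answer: -21270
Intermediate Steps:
Q(Z, b) = -41*Z
-22418 - Q(28, -155) = -22418 - (-41)*28 = -22418 - 1*(-1148) = -22418 + 1148 = -21270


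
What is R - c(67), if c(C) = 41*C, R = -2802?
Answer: -5549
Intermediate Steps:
R - c(67) = -2802 - 41*67 = -2802 - 1*2747 = -2802 - 2747 = -5549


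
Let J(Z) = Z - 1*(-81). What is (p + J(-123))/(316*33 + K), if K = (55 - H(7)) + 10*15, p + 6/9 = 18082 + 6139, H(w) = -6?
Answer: 72535/31917 ≈ 2.2726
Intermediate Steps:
p = 72661/3 (p = -2/3 + (18082 + 6139) = -2/3 + 24221 = 72661/3 ≈ 24220.)
J(Z) = 81 + Z (J(Z) = Z + 81 = 81 + Z)
K = 211 (K = (55 - 1*(-6)) + 10*15 = (55 + 6) + 150 = 61 + 150 = 211)
(p + J(-123))/(316*33 + K) = (72661/3 + (81 - 123))/(316*33 + 211) = (72661/3 - 42)/(10428 + 211) = (72535/3)/10639 = (72535/3)*(1/10639) = 72535/31917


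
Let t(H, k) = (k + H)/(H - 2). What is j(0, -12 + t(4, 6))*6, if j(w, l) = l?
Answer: -42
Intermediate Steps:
t(H, k) = (H + k)/(-2 + H)
j(0, -12 + t(4, 6))*6 = (-12 + (4 + 6)/(-2 + 4))*6 = (-12 + 10/2)*6 = (-12 + (½)*10)*6 = (-12 + 5)*6 = -7*6 = -42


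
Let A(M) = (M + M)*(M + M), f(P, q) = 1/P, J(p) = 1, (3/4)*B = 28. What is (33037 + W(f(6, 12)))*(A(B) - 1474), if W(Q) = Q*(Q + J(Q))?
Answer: 21949251245/162 ≈ 1.3549e+8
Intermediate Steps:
B = 112/3 (B = (4/3)*28 = 112/3 ≈ 37.333)
A(M) = 4*M**2 (A(M) = (2*M)*(2*M) = 4*M**2)
W(Q) = Q*(1 + Q) (W(Q) = Q*(Q + 1) = Q*(1 + Q))
(33037 + W(f(6, 12)))*(A(B) - 1474) = (33037 + (1 + 1/6)/6)*(4*(112/3)**2 - 1474) = (33037 + (1 + 1/6)/6)*(4*(12544/9) - 1474) = (33037 + (1/6)*(7/6))*(50176/9 - 1474) = (33037 + 7/36)*(36910/9) = (1189339/36)*(36910/9) = 21949251245/162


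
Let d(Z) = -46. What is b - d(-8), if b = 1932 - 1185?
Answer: 793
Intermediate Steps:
b = 747
b - d(-8) = 747 - 1*(-46) = 747 + 46 = 793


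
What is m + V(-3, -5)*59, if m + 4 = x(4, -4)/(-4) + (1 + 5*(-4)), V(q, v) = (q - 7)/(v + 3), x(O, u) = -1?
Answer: 1089/4 ≈ 272.25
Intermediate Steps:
V(q, v) = (-7 + q)/(3 + v)
m = -91/4 (m = -4 + (-1/(-4) + (1 + 5*(-4))) = -4 + (-1/4*(-1) + (1 - 20)) = -4 + (1/4 - 19) = -4 - 75/4 = -91/4 ≈ -22.750)
m + V(-3, -5)*59 = -91/4 + ((-7 - 3)/(3 - 5))*59 = -91/4 + (-10/(-2))*59 = -91/4 - 1/2*(-10)*59 = -91/4 + 5*59 = -91/4 + 295 = 1089/4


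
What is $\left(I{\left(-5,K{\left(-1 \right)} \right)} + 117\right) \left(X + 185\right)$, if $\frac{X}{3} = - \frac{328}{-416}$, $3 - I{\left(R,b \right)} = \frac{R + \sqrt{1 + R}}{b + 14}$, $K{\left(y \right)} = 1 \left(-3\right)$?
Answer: $\frac{12909475}{572} - \frac{9743 i}{286} \approx 22569.0 - 34.066 i$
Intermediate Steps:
$K{\left(y \right)} = -3$
$I{\left(R,b \right)} = 3 - \frac{R + \sqrt{1 + R}}{14 + b}$ ($I{\left(R,b \right)} = 3 - \frac{R + \sqrt{1 + R}}{b + 14} = 3 - \frac{R + \sqrt{1 + R}}{14 + b}$)
$X = \frac{123}{52}$ ($X = 3 \left(- \frac{328}{-416}\right) = 3 \left(\left(-328\right) \left(- \frac{1}{416}\right)\right) = 3 \cdot \frac{41}{52} = \frac{123}{52} \approx 2.3654$)
$\left(I{\left(-5,K{\left(-1 \right)} \right)} + 117\right) \left(X + 185\right) = \left(\frac{42 - -5 - \sqrt{1 - 5} + 3 \left(-3\right)}{14 - 3} + 117\right) \left(\frac{123}{52} + 185\right) = \left(\frac{42 + 5 - \sqrt{-4} - 9}{11} + 117\right) \frac{9743}{52} = \left(\frac{42 + 5 - 2 i - 9}{11} + 117\right) \frac{9743}{52} = \left(\frac{38 - 2 i}{11} + 117\right) \frac{9743}{52} = \left(\left(\frac{38}{11} - \frac{2 i}{11}\right) + 117\right) \frac{9743}{52} = \left(\frac{1325}{11} - \frac{2 i}{11}\right) \frac{9743}{52} = \frac{12909475}{572} - \frac{9743 i}{286}$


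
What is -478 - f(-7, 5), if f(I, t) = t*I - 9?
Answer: -434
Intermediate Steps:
f(I, t) = -9 + I*t (f(I, t) = I*t - 9 = -9 + I*t)
-478 - f(-7, 5) = -478 - (-9 - 7*5) = -478 - (-9 - 35) = -478 - 1*(-44) = -478 + 44 = -434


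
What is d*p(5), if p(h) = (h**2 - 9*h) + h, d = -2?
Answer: 30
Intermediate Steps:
p(h) = h**2 - 8*h
d*p(5) = -10*(-8 + 5) = -10*(-3) = -2*(-15) = 30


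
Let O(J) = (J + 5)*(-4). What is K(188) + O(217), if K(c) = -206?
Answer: -1094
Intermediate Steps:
O(J) = -20 - 4*J (O(J) = (5 + J)*(-4) = -20 - 4*J)
K(188) + O(217) = -206 + (-20 - 4*217) = -206 + (-20 - 868) = -206 - 888 = -1094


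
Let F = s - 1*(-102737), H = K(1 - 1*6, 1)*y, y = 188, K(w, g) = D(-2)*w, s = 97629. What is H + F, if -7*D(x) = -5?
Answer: 1397862/7 ≈ 1.9969e+5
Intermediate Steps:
D(x) = 5/7 (D(x) = -⅐*(-5) = 5/7)
K(w, g) = 5*w/7
H = -4700/7 (H = (5*(1 - 1*6)/7)*188 = (5*(1 - 6)/7)*188 = ((5/7)*(-5))*188 = -25/7*188 = -4700/7 ≈ -671.43)
F = 200366 (F = 97629 - 1*(-102737) = 97629 + 102737 = 200366)
H + F = -4700/7 + 200366 = 1397862/7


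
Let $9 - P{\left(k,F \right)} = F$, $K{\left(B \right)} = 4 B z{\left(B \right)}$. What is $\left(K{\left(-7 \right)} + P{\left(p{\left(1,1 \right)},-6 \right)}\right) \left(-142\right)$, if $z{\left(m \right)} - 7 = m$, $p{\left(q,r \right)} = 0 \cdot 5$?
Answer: $-2130$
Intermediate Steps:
$p{\left(q,r \right)} = 0$
$z{\left(m \right)} = 7 + m$
$K{\left(B \right)} = 4 B \left(7 + B\right)$
$P{\left(k,F \right)} = 9 - F$
$\left(K{\left(-7 \right)} + P{\left(p{\left(1,1 \right)},-6 \right)}\right) \left(-142\right) = \left(4 \left(-7\right) \left(7 - 7\right) + \left(9 - -6\right)\right) \left(-142\right) = \left(4 \left(-7\right) 0 + \left(9 + 6\right)\right) \left(-142\right) = \left(0 + 15\right) \left(-142\right) = 15 \left(-142\right) = -2130$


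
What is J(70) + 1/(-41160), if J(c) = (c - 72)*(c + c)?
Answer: -11524801/41160 ≈ -280.00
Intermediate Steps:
J(c) = 2*c*(-72 + c) (J(c) = (-72 + c)*(2*c) = 2*c*(-72 + c))
J(70) + 1/(-41160) = 2*70*(-72 + 70) + 1/(-41160) = 2*70*(-2) - 1/41160 = -280 - 1/41160 = -11524801/41160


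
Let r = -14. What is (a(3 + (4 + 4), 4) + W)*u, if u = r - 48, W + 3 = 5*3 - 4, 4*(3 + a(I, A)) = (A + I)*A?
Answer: -1240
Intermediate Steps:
a(I, A) = -3 + A*(A + I)/4 (a(I, A) = -3 + ((A + I)*A)/4 = -3 + (A*(A + I))/4 = -3 + A*(A + I)/4)
W = 8 (W = -3 + (5*3 - 4) = -3 + (15 - 4) = -3 + 11 = 8)
u = -62 (u = -14 - 48 = -62)
(a(3 + (4 + 4), 4) + W)*u = ((-3 + (¼)*4² + (¼)*4*(3 + (4 + 4))) + 8)*(-62) = ((-3 + (¼)*16 + (¼)*4*(3 + 8)) + 8)*(-62) = ((-3 + 4 + (¼)*4*11) + 8)*(-62) = ((-3 + 4 + 11) + 8)*(-62) = (12 + 8)*(-62) = 20*(-62) = -1240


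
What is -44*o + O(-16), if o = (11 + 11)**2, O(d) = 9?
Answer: -21287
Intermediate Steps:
o = 484 (o = 22**2 = 484)
-44*o + O(-16) = -44*484 + 9 = -21296 + 9 = -21287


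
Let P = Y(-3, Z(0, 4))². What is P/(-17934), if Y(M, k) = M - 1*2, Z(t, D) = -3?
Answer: -25/17934 ≈ -0.0013940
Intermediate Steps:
Y(M, k) = -2 + M (Y(M, k) = M - 2 = -2 + M)
P = 25 (P = (-2 - 3)² = (-5)² = 25)
P/(-17934) = 25/(-17934) = 25*(-1/17934) = -25/17934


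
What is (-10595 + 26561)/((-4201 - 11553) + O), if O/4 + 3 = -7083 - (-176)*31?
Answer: -7983/11137 ≈ -0.71680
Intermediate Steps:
O = -6520 (O = -12 + 4*(-7083 - (-176)*31) = -12 + 4*(-7083 - 1*(-5456)) = -12 + 4*(-7083 + 5456) = -12 + 4*(-1627) = -12 - 6508 = -6520)
(-10595 + 26561)/((-4201 - 11553) + O) = (-10595 + 26561)/((-4201 - 11553) - 6520) = 15966/(-15754 - 6520) = 15966/(-22274) = 15966*(-1/22274) = -7983/11137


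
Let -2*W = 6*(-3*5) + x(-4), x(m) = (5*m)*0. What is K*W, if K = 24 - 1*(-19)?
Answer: 1935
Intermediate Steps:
x(m) = 0
W = 45 (W = -(6*(-3*5) + 0)/2 = -(6*(-15) + 0)/2 = -(-90 + 0)/2 = -½*(-90) = 45)
K = 43 (K = 24 + 19 = 43)
K*W = 43*45 = 1935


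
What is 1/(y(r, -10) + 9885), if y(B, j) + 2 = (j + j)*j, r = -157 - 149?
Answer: 1/10083 ≈ 9.9177e-5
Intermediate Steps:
r = -306
y(B, j) = -2 + 2*j² (y(B, j) = -2 + (j + j)*j = -2 + (2*j)*j = -2 + 2*j²)
1/(y(r, -10) + 9885) = 1/((-2 + 2*(-10)²) + 9885) = 1/((-2 + 2*100) + 9885) = 1/((-2 + 200) + 9885) = 1/(198 + 9885) = 1/10083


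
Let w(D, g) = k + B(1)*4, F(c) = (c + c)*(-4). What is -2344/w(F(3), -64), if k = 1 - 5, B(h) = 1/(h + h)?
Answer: 1172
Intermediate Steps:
F(c) = -8*c (F(c) = (2*c)*(-4) = -8*c)
B(h) = 1/(2*h)
k = -4
w(D, g) = -2 (w(D, g) = -4 + ((1/2)/1)*4 = -4 + ((1/2)*1)*4 = -4 + (1/2)*4 = -4 + 2 = -2)
-2344/w(F(3), -64) = -2344/(-2) = -2344*(-1/2) = 1172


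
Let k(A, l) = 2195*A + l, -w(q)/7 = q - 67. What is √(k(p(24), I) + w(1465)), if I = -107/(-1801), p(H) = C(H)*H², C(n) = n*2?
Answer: √196813839896681/1801 ≈ 7789.6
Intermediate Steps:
C(n) = 2*n
p(H) = 2*H³ (p(H) = (2*H)*H² = 2*H³)
I = 107/1801 (I = -107*(-1/1801) = 107/1801 ≈ 0.059411)
w(q) = 469 - 7*q (w(q) = -7*(q - 67) = -7*(-67 + q) = 469 - 7*q)
k(A, l) = l + 2195*A
√(k(p(24), I) + w(1465)) = √((107/1801 + 2195*(2*24³)) + (469 - 7*1465)) = √((107/1801 + 2195*(2*13824)) + (469 - 10255)) = √((107/1801 + 2195*27648) - 9786) = √((107/1801 + 60687360) - 9786) = √(109297935467/1801 - 9786) = √(109280310881/1801) = √196813839896681/1801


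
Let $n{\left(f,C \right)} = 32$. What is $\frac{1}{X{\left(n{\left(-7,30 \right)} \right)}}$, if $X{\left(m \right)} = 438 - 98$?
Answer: $\frac{1}{340} \approx 0.0029412$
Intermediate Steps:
$X{\left(m \right)} = 340$
$\frac{1}{X{\left(n{\left(-7,30 \right)} \right)}} = \frac{1}{340}$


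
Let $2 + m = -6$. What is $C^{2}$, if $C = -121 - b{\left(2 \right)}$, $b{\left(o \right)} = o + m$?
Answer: $13225$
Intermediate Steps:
$m = -8$ ($m = -2 - 6 = -8$)
$b{\left(o \right)} = -8 + o$ ($b{\left(o \right)} = o - 8 = -8 + o$)
$C = -115$ ($C = -121 - \left(-8 + 2\right) = -121 - -6 = -121 + 6 = -115$)
$C^{2} = \left(-115\right)^{2} = 13225$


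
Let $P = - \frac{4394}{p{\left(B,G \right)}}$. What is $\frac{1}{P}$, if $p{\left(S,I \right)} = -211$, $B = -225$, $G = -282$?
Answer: $\frac{211}{4394} \approx 0.04802$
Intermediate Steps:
$P = \frac{4394}{211}$ ($P = - \frac{4394}{-211} = \left(-4394\right) \left(- \frac{1}{211}\right) = \frac{4394}{211} \approx 20.825$)
$\frac{1}{P} = \frac{1}{\frac{4394}{211}} = \frac{211}{4394}$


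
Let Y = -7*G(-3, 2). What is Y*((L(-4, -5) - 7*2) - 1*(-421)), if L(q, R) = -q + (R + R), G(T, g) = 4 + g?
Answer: -16842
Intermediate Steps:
L(q, R) = -q + 2*R
Y = -42 (Y = -7*(4 + 2) = -7*6 = -42)
Y*((L(-4, -5) - 7*2) - 1*(-421)) = -42*(((-1*(-4) + 2*(-5)) - 7*2) - 1*(-421)) = -42*(((4 - 10) - 14) + 421) = -42*((-6 - 14) + 421) = -42*(-20 + 421) = -42*401 = -16842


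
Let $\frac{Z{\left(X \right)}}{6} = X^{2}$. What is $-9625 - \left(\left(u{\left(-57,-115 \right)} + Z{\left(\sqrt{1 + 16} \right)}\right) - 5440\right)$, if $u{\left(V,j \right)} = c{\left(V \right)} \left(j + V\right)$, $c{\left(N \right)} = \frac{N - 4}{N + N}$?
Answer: $- \frac{239113}{57} \approx -4195.0$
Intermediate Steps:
$c{\left(N \right)} = \frac{-4 + N}{2 N}$
$u{\left(V,j \right)} = \frac{\left(-4 + V\right) \left(V + j\right)}{2 V}$ ($u{\left(V,j \right)} = \frac{-4 + V}{2 V} \left(j + V\right) = \frac{-4 + V}{2 V} \left(V + j\right) = \frac{\left(-4 + V\right) \left(V + j\right)}{2 V}$)
$Z{\left(X \right)} = 6 X^{2}$
$-9625 - \left(\left(u{\left(-57,-115 \right)} + Z{\left(\sqrt{1 + 16} \right)}\right) - 5440\right) = -9625 - \left(\left(\frac{\left(-4 - 57\right) \left(-57 - 115\right)}{2 \left(-57\right)} + 6 \left(\sqrt{1 + 16}\right)^{2}\right) - 5440\right) = -9625 - \left(\left(\frac{1}{2} \left(- \frac{1}{57}\right) \left(-61\right) \left(-172\right) + 6 \left(\sqrt{17}\right)^{2}\right) - 5440\right) = -9625 - \left(\left(- \frac{5246}{57} + 6 \cdot 17\right) - 5440\right) = -9625 - \left(\left(- \frac{5246}{57} + 102\right) - 5440\right) = -9625 - \left(\frac{568}{57} - 5440\right) = -9625 - - \frac{309512}{57} = -9625 + \frac{309512}{57} = - \frac{239113}{57}$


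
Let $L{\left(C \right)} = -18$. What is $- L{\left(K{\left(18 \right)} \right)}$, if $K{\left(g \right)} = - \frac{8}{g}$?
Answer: $18$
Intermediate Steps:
$- L{\left(K{\left(18 \right)} \right)} = \left(-1\right) \left(-18\right) = 18$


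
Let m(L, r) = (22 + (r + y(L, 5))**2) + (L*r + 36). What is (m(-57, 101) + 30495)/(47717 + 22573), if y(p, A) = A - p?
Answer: 10273/14058 ≈ 0.73076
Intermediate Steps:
m(L, r) = 58 + (5 + r - L)**2 + L*r (m(L, r) = (22 + (r + (5 - L))**2) + (L*r + 36) = (22 + (5 + r - L)**2) + (36 + L*r) = 58 + (5 + r - L)**2 + L*r)
(m(-57, 101) + 30495)/(47717 + 22573) = ((58 + (5 + 101 - 1*(-57))**2 - 57*101) + 30495)/(47717 + 22573) = ((58 + (5 + 101 + 57)**2 - 5757) + 30495)/70290 = ((58 + 163**2 - 5757) + 30495)*(1/70290) = ((58 + 26569 - 5757) + 30495)*(1/70290) = (20870 + 30495)*(1/70290) = 51365*(1/70290) = 10273/14058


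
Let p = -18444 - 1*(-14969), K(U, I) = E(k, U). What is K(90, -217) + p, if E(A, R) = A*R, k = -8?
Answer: -4195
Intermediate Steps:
K(U, I) = -8*U
p = -3475 (p = -18444 + 14969 = -3475)
K(90, -217) + p = -8*90 - 3475 = -720 - 3475 = -4195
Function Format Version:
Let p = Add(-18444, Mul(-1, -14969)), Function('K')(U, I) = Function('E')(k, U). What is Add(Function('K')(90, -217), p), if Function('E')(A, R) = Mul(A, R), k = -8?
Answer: -4195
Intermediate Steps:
Function('K')(U, I) = Mul(-8, U)
p = -3475 (p = Add(-18444, 14969) = -3475)
Add(Function('K')(90, -217), p) = Add(Mul(-8, 90), -3475) = Add(-720, -3475) = -4195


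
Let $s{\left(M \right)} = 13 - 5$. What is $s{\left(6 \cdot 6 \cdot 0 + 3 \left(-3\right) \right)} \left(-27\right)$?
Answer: $-216$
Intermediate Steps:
$s{\left(M \right)} = 8$
$s{\left(6 \cdot 6 \cdot 0 + 3 \left(-3\right) \right)} \left(-27\right) = 8 \left(-27\right) = -216$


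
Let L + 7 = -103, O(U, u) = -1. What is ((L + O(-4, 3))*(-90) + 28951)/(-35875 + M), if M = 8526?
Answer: -5563/3907 ≈ -1.4239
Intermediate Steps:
L = -110 (L = -7 - 103 = -110)
((L + O(-4, 3))*(-90) + 28951)/(-35875 + M) = ((-110 - 1)*(-90) + 28951)/(-35875 + 8526) = (-111*(-90) + 28951)/(-27349) = (9990 + 28951)*(-1/27349) = 38941*(-1/27349) = -5563/3907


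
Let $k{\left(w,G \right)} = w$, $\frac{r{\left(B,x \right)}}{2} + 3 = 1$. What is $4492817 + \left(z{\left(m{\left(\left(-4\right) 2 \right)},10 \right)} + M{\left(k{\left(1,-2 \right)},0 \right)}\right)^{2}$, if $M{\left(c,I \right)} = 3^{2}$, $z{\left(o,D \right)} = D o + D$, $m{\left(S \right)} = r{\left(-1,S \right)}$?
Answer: $4493258$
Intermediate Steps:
$r{\left(B,x \right)} = -4$ ($r{\left(B,x \right)} = -6 + 2 \cdot 1 = -6 + 2 = -4$)
$m{\left(S \right)} = -4$
$z{\left(o,D \right)} = D + D o$
$M{\left(c,I \right)} = 9$
$4492817 + \left(z{\left(m{\left(\left(-4\right) 2 \right)},10 \right)} + M{\left(k{\left(1,-2 \right)},0 \right)}\right)^{2} = 4492817 + \left(10 \left(1 - 4\right) + 9\right)^{2} = 4492817 + \left(10 \left(-3\right) + 9\right)^{2} = 4492817 + \left(-30 + 9\right)^{2} = 4492817 + \left(-21\right)^{2} = 4492817 + 441 = 4493258$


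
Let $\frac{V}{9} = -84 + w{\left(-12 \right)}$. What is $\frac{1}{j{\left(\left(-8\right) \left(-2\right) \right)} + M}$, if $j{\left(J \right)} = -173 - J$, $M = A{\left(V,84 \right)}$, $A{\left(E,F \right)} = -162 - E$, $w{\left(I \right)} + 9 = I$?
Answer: $\frac{1}{594} \approx 0.0016835$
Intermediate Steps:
$w{\left(I \right)} = -9 + I$
$V = -945$ ($V = 9 \left(-84 - 21\right) = 9 \left(-105\right) = -945$)
$M = 783$ ($M = -162 - -945 = -162 + 945 = 783$)
$\frac{1}{j{\left(\left(-8\right) \left(-2\right) \right)} + M} = \frac{1}{\left(-173 - \left(-8\right) \left(-2\right)\right) + 783} = \frac{1}{\left(-173 - 16\right) + 783} = \frac{1}{-189 + 783} = \frac{1}{594}$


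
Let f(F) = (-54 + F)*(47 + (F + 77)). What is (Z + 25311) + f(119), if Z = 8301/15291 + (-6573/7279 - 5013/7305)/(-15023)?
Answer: 55789560518918695363/1357194171108315 ≈ 41107.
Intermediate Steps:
Z = 736921340298973/1357194171108315 (Z = 8301*(1/15291) + (-6573*1/7279 - 5013*1/7305)*(-1/15023) = 2767/5097 + (-6573/7279 - 1671/2435)*(-1/15023) = 2767/5097 - 28168464/17724365*(-1/15023) = 2767/5097 + 28168464/266273135395 = 736921340298973/1357194171108315 ≈ 0.54297)
f(F) = (-54 + F)*(124 + F) (f(F) = (-54 + F)*(47 + (77 + F)) = (-54 + F)*(124 + F))
(Z + 25311) + f(119) = (736921340298973/1357194171108315 + 25311) + (-6696 + 119² + 70*119) = 34352678586262859938/1357194171108315 + (-6696 + 14161 + 8330) = 34352678586262859938/1357194171108315 + 15795 = 55789560518918695363/1357194171108315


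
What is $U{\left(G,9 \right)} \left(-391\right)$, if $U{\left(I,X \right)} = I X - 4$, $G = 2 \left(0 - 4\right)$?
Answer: $29716$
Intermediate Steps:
$G = -8$ ($G = 2 \left(-4\right) = -8$)
$U{\left(I,X \right)} = -4 + I X$
$U{\left(G,9 \right)} \left(-391\right) = \left(-4 - 72\right) \left(-391\right) = \left(-76\right) \left(-391\right) = 29716$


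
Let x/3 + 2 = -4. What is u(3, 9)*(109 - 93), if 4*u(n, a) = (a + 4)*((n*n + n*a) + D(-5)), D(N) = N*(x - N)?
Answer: 5252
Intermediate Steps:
x = -18 (x = -6 + 3*(-4) = -6 - 12 = -18)
D(N) = N*(-18 - N)
u(n, a) = (4 + a)*(65 + n**2 + a*n)/4 (u(n, a) = ((a + 4)*((n*n + n*a) - 1*(-5)*(18 - 5)))/4 = ((4 + a)*((n**2 + a*n) - 1*(-5)*13))/4 = ((4 + a)*((n**2 + a*n) + 65))/4 = ((4 + a)*(65 + n**2 + a*n))/4 = (4 + a)*(65 + n**2 + a*n)/4)
u(3, 9)*(109 - 93) = (65 + 3**2 + (65/4)*9 + 9*3 + (1/4)*9*3**2 + (1/4)*3*9**2)*(109 - 93) = (65 + 9 + 585/4 + 27 + (1/4)*9*9 + (1/4)*3*81)*16 = (65 + 9 + 585/4 + 27 + 81/4 + 243/4)*16 = (1313/4)*16 = 5252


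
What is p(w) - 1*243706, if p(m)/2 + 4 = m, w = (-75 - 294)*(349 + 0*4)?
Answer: -501276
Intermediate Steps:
w = -128781 (w = -369*(349 + 0) = -369*349 = -128781)
p(m) = -8 + 2*m
p(w) - 1*243706 = (-8 + 2*(-128781)) - 1*243706 = (-8 - 257562) - 243706 = -257570 - 243706 = -501276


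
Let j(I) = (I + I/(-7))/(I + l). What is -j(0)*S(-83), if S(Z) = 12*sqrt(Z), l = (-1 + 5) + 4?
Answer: 0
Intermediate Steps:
l = 8 (l = 4 + 4 = 8)
j(I) = 6*I/(7*(8 + I)) (j(I) = (I + I/(-7))/(I + 8) = (I + I*(-1/7))/(8 + I) = (I - I/7)/(8 + I) = (6*I/7)/(8 + I) = 6*I/(7*(8 + I)))
-j(0)*S(-83) = -(6/7)*0/(8 + 0)*12*sqrt(-83) = -(6/7)*0/8*12*(I*sqrt(83)) = -(6/7)*0*(1/8)*12*I*sqrt(83) = -0*12*I*sqrt(83) = -1*0 = 0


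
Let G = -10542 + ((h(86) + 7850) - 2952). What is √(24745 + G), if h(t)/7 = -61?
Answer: √18674 ≈ 136.65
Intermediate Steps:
h(t) = -427 (h(t) = 7*(-61) = -427)
G = -6071 (G = -10542 + ((-427 + 7850) - 2952) = -10542 + (7423 - 2952) = -10542 + 4471 = -6071)
√(24745 + G) = √(24745 - 6071) = √18674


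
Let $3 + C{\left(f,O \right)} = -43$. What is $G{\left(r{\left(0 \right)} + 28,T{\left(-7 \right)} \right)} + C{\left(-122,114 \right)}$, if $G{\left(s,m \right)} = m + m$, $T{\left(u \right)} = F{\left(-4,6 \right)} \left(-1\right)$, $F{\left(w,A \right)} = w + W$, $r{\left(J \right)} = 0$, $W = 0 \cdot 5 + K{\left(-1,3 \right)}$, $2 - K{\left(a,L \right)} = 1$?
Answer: $-40$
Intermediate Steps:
$K{\left(a,L \right)} = 1$ ($K{\left(a,L \right)} = 2 - 1 = 1$)
$C{\left(f,O \right)} = -46$ ($C{\left(f,O \right)} = -3 - 43 = -46$)
$W = 1$ ($W = 0 \cdot 5 + 1 = 0 + 1 = 1$)
$F{\left(w,A \right)} = 1 + w$ ($F{\left(w,A \right)} = w + 1 = 1 + w$)
$T{\left(u \right)} = 3$ ($T{\left(u \right)} = \left(1 - 4\right) \left(-1\right) = \left(-3\right) \left(-1\right) = 3$)
$G{\left(s,m \right)} = 2 m$
$G{\left(r{\left(0 \right)} + 28,T{\left(-7 \right)} \right)} + C{\left(-122,114 \right)} = 2 \cdot 3 - 46 = 6 - 46 = -40$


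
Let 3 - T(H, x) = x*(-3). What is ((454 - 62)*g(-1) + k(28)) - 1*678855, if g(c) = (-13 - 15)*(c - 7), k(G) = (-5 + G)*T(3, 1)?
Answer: -590909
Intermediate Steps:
T(H, x) = 3 + 3*x (T(H, x) = 3 - x*(-3) = 3 - (-3)*x = 3 + 3*x)
k(G) = -30 + 6*G (k(G) = (-5 + G)*(3 + 3*1) = (-5 + G)*(3 + 3) = (-5 + G)*6 = -30 + 6*G)
g(c) = 196 - 28*c (g(c) = -28*(-7 + c) = 196 - 28*c)
((454 - 62)*g(-1) + k(28)) - 1*678855 = ((454 - 62)*(196 - 28*(-1)) + (-30 + 6*28)) - 1*678855 = (392*(196 + 28) + (-30 + 168)) - 678855 = (392*224 + 138) - 678855 = (87808 + 138) - 678855 = 87946 - 678855 = -590909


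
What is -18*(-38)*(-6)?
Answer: -4104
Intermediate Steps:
-18*(-38)*(-6) = 684*(-6) = -4104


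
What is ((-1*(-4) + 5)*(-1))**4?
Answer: 6561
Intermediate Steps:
((-1*(-4) + 5)*(-1))**4 = ((4 + 5)*(-1))**4 = (9*(-1))**4 = (-9)**4 = 6561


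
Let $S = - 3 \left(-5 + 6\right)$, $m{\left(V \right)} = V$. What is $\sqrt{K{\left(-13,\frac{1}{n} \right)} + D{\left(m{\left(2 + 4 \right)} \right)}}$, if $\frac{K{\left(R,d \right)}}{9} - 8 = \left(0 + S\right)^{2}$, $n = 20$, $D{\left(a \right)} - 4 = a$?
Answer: $\sqrt{163} \approx 12.767$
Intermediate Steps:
$D{\left(a \right)} = 4 + a$
$S = -3$ ($S = \left(-3\right) 1 = -3$)
$K{\left(R,d \right)} = 153$ ($K{\left(R,d \right)} = 72 + 9 \left(0 - 3\right)^{2} = 72 + 9 \left(-3\right)^{2} = 72 + 9 \cdot 9 = 72 + 81 = 153$)
$\sqrt{K{\left(-13,\frac{1}{n} \right)} + D{\left(m{\left(2 + 4 \right)} \right)}} = \sqrt{153 + \left(4 + \left(2 + 4\right)\right)} = \sqrt{153 + \left(4 + 6\right)} = \sqrt{153 + 10} = \sqrt{163}$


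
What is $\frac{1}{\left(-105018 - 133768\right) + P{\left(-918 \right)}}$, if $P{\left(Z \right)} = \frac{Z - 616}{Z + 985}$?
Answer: $- \frac{67}{16000196} \approx -4.1875 \cdot 10^{-6}$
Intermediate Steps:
$P{\left(Z \right)} = \frac{-616 + Z}{985 + Z}$
$\frac{1}{\left(-105018 - 133768\right) + P{\left(-918 \right)}} = \frac{1}{\left(-105018 - 133768\right) + \frac{-616 - 918}{985 - 918}} = \frac{1}{-238786 + \frac{1}{67} \left(-1534\right)} = \frac{1}{-238786 - \frac{1534}{67}} = \frac{1}{- \frac{16000196}{67}} = - \frac{67}{16000196}$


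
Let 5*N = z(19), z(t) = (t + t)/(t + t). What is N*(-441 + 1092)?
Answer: 651/5 ≈ 130.20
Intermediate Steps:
z(t) = 1 (z(t) = (2*t)/((2*t)) = (2*t)*(1/(2*t)) = 1)
N = 1/5 (N = (1/5)*1 = 1/5 ≈ 0.20000)
N*(-441 + 1092) = (-441 + 1092)/5 = (1/5)*651 = 651/5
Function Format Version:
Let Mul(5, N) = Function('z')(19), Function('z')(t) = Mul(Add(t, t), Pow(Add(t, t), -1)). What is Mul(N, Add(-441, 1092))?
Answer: Rational(651, 5) ≈ 130.20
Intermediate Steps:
Function('z')(t) = 1 (Function('z')(t) = Mul(Mul(2, t), Pow(Mul(2, t), -1)) = Mul(Mul(2, t), Mul(Rational(1, 2), Pow(t, -1))) = 1)
N = Rational(1, 5) (N = Mul(Rational(1, 5), 1) = Rational(1, 5) ≈ 0.20000)
Mul(N, Add(-441, 1092)) = Mul(Rational(1, 5), Add(-441, 1092)) = Mul(Rational(1, 5), 651) = Rational(651, 5)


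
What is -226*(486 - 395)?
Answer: -20566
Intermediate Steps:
-226*(486 - 395) = -226*91 = -20566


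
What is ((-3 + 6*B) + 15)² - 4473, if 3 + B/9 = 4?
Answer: -117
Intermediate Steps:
B = 9 (B = -27 + 9*4 = -27 + 36 = 9)
((-3 + 6*B) + 15)² - 4473 = ((-3 + 6*9) + 15)² - 4473 = ((-3 + 54) + 15)² - 4473 = (51 + 15)² - 4473 = 66² - 4473 = 4356 - 4473 = -117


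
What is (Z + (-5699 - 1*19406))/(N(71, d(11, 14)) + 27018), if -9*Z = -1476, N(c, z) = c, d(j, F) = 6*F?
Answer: -24941/27089 ≈ -0.92071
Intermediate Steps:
Z = 164 (Z = -⅑*(-1476) = 164)
(Z + (-5699 - 1*19406))/(N(71, d(11, 14)) + 27018) = (164 + (-5699 - 1*19406))/(71 + 27018) = (164 + (-5699 - 19406))/27089 = (164 - 25105)*(1/27089) = -24941*1/27089 = -24941/27089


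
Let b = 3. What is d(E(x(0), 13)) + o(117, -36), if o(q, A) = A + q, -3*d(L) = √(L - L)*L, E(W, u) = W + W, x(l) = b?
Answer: 81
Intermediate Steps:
x(l) = 3
E(W, u) = 2*W
d(L) = 0 (d(L) = -√(L - L)*L/3 = -√0*L/3 = -0*L = -⅓*0 = 0)
d(E(x(0), 13)) + o(117, -36) = 0 + (-36 + 117) = 0 + 81 = 81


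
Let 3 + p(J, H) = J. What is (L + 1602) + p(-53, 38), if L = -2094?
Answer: -548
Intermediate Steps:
p(J, H) = -3 + J
(L + 1602) + p(-53, 38) = (-2094 + 1602) + (-3 - 53) = -492 - 56 = -548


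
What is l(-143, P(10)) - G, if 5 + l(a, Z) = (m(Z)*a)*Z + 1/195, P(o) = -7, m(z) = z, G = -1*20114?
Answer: 2554891/195 ≈ 13102.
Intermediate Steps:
G = -20114
l(a, Z) = -974/195 + a*Z² (l(a, Z) = -5 + ((Z*a)*Z + 1/195) = -5 + (a*Z² + 1/195) = -5 + (1/195 + a*Z²) = -974/195 + a*Z²)
l(-143, P(10)) - G = (-974/195 - 143*(-7)²) - 1*(-20114) = (-974/195 - 143*49) + 20114 = (-974/195 - 7007) + 20114 = -1367339/195 + 20114 = 2554891/195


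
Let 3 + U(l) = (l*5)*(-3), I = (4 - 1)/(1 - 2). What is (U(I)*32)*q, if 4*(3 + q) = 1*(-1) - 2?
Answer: -5040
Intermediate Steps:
I = -3 (I = 3/(-1) = 3*(-1) = -3)
q = -15/4 (q = -3 + (1*(-1) - 2)/4 = -3 + (-1 - 2)/4 = -3 + (¼)*(-3) = -3 - ¾ = -15/4 ≈ -3.7500)
U(l) = -3 - 15*l (U(l) = -3 + (l*5)*(-3) = -3 + (5*l)*(-3) = -3 - 15*l)
(U(I)*32)*q = ((-3 - 15*(-3))*32)*(-15/4) = ((-3 + 45)*32)*(-15/4) = (42*32)*(-15/4) = 1344*(-15/4) = -5040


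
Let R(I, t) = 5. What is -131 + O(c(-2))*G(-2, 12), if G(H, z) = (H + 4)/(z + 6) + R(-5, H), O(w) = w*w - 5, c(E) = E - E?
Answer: -1409/9 ≈ -156.56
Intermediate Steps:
c(E) = 0
O(w) = -5 + w² (O(w) = w² - 5 = -5 + w²)
G(H, z) = 5 + (4 + H)/(6 + z) (G(H, z) = (H + 4)/(z + 6) + 5 = (4 + H)/(6 + z) + 5 = 5 + (4 + H)/(6 + z))
-131 + O(c(-2))*G(-2, 12) = -131 + (-5 + 0²)*((34 - 2 + 5*12)/(6 + 12)) = -131 + (-5 + 0)*((34 - 2 + 60)/18) = -131 - 5*92/18 = -131 - 5*46/9 = -131 - 230/9 = -1409/9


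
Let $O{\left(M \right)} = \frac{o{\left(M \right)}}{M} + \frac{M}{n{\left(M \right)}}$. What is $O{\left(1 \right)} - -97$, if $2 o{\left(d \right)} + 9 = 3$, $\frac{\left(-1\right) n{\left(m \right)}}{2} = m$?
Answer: $\frac{187}{2} \approx 93.5$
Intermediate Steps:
$n{\left(m \right)} = - 2 m$
$o{\left(d \right)} = -3$ ($o{\left(d \right)} = - \frac{9}{2} + \frac{1}{2} \cdot 3 = - \frac{9}{2} + \frac{3}{2} = -3$)
$O{\left(M \right)} = - \frac{1}{2} - \frac{3}{M}$ ($O{\left(M \right)} = - \frac{3}{M} + \frac{M}{\left(-2\right) M} = - \frac{3}{M} + M \left(- \frac{1}{2 M}\right) = - \frac{3}{M} - \frac{1}{2} = - \frac{1}{2} - \frac{3}{M}$)
$O{\left(1 \right)} - -97 = \frac{-6 - 1}{2 \cdot 1} - -97 = \frac{1}{2} \cdot 1 \left(-6 - 1\right) + 97 = \frac{1}{2} \cdot 1 \left(-7\right) + 97 = - \frac{7}{2} + 97 = \frac{187}{2}$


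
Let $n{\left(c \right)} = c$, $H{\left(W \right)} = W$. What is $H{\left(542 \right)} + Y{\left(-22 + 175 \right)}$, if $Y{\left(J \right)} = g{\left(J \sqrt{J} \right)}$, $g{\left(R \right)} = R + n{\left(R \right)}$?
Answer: $542 + 918 \sqrt{17} \approx 4327.0$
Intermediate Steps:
$g{\left(R \right)} = 2 R$ ($g{\left(R \right)} = R + R = 2 R$)
$Y{\left(J \right)} = 2 J^{\frac{3}{2}}$ ($Y{\left(J \right)} = 2 J \sqrt{J} = 2 J^{\frac{3}{2}}$)
$H{\left(542 \right)} + Y{\left(-22 + 175 \right)} = 542 + 2 \left(-22 + 175\right)^{\frac{3}{2}} = 542 + 2 \cdot 153^{\frac{3}{2}} = 542 + 2 \cdot 459 \sqrt{17} = 542 + 918 \sqrt{17}$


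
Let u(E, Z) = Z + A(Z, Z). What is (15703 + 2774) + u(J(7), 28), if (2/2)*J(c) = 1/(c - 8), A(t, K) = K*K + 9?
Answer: 19298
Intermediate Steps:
A(t, K) = 9 + K**2 (A(t, K) = K**2 + 9 = 9 + K**2)
J(c) = 1/(-8 + c) (J(c) = 1/(c - 8) = 1/(-8 + c))
u(E, Z) = 9 + Z + Z**2 (u(E, Z) = Z + (9 + Z**2) = 9 + Z + Z**2)
(15703 + 2774) + u(J(7), 28) = (15703 + 2774) + (9 + 28 + 28**2) = 18477 + (9 + 28 + 784) = 18477 + 821 = 19298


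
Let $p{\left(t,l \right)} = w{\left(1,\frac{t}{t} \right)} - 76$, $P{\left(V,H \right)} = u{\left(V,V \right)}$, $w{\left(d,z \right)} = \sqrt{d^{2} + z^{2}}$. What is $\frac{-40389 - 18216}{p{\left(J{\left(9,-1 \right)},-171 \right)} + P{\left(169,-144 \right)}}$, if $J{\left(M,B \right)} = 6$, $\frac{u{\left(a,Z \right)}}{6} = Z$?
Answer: $- \frac{27485745}{439921} + \frac{58605 \sqrt{2}}{879842} \approx -62.385$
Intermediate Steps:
$u{\left(a,Z \right)} = 6 Z$
$P{\left(V,H \right)} = 6 V$
$p{\left(t,l \right)} = -76 + \sqrt{2}$ ($p{\left(t,l \right)} = \sqrt{1^{2} + \left(\frac{t}{t}\right)^{2}} - 76 = \sqrt{1 + 1^{2}} - 76 = \sqrt{1 + 1} - 76 = \sqrt{2} - 76 = -76 + \sqrt{2}$)
$\frac{-40389 - 18216}{p{\left(J{\left(9,-1 \right)},-171 \right)} + P{\left(169,-144 \right)}} = \frac{-40389 - 18216}{\left(-76 + \sqrt{2}\right) + 6 \cdot 169} = - \frac{58605}{\left(-76 + \sqrt{2}\right) + 1014} = - \frac{58605}{938 + \sqrt{2}}$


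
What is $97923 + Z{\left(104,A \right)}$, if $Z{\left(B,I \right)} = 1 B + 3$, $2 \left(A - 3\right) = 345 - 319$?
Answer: $98030$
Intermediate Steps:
$A = 16$ ($A = 3 + \frac{345 - 319}{2} = 3 + \frac{1}{2} \cdot 26 = 3 + 13 = 16$)
$Z{\left(B,I \right)} = 3 + B$ ($Z{\left(B,I \right)} = B + 3 = 3 + B$)
$97923 + Z{\left(104,A \right)} = 97923 + \left(3 + 104\right) = 97923 + 107 = 98030$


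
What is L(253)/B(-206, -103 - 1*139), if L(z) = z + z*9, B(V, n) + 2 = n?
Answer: -1265/122 ≈ -10.369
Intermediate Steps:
B(V, n) = -2 + n
L(z) = 10*z (L(z) = z + 9*z = 10*z)
L(253)/B(-206, -103 - 1*139) = (10*253)/(-2 + (-103 - 1*139)) = 2530/(-2 + (-103 - 139)) = 2530/(-2 - 242) = 2530/(-244) = 2530*(-1/244) = -1265/122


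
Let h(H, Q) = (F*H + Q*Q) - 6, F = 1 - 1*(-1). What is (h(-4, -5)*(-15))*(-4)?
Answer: 660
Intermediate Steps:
F = 2 (F = 1 + 1 = 2)
h(H, Q) = -6 + Q² + 2*H (h(H, Q) = (2*H + Q*Q) - 6 = (2*H + Q²) - 6 = (Q² + 2*H) - 6 = -6 + Q² + 2*H)
(h(-4, -5)*(-15))*(-4) = ((-6 + (-5)² + 2*(-4))*(-15))*(-4) = ((-6 + 25 - 8)*(-15))*(-4) = (11*(-15))*(-4) = -165*(-4) = 660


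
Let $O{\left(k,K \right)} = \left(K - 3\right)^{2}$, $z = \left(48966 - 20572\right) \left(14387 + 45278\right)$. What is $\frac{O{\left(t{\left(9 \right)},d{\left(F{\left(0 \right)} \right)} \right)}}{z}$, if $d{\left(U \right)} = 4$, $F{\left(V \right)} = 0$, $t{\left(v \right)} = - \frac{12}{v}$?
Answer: $\frac{1}{1694128010} \approx 5.9027 \cdot 10^{-10}$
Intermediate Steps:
$z = 1694128010$ ($z = 28394 \cdot 59665 = 1694128010$)
$O{\left(k,K \right)} = \left(-3 + K\right)^{2}$
$\frac{O{\left(t{\left(9 \right)},d{\left(F{\left(0 \right)} \right)} \right)}}{z} = \frac{\left(-3 + 4\right)^{2}}{1694128010} = 1^{2} \cdot \frac{1}{1694128010} = 1 \cdot \frac{1}{1694128010} = \frac{1}{1694128010}$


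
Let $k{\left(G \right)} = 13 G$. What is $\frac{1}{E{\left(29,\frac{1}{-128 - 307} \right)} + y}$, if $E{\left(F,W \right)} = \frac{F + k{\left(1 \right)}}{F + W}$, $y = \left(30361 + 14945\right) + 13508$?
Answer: $\frac{901}{52992719} \approx 1.7002 \cdot 10^{-5}$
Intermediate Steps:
$y = 58814$ ($y = 45306 + 13508 = 58814$)
$E{\left(F,W \right)} = \frac{13 + F}{F + W}$ ($E{\left(F,W \right)} = \frac{F + 13 \cdot 1}{F + W} = \frac{F + 13}{F + W} = \frac{13 + F}{F + W}$)
$\frac{1}{E{\left(29,\frac{1}{-128 - 307} \right)} + y} = \frac{1}{\frac{13 + 29}{29 + \frac{1}{-128 - 307}} + 58814} = \frac{1}{\frac{1}{29 + \frac{1}{-435}} \cdot 42 + 58814} = \frac{1}{\frac{1}{29 - \frac{1}{435}} \cdot 42 + 58814} = \frac{1}{\frac{1}{\frac{12614}{435}} \cdot 42 + 58814} = \frac{1}{\frac{435}{12614} \cdot 42 + 58814} = \frac{1}{\frac{1305}{901} + 58814} = \frac{1}{\frac{52992719}{901}} = \frac{901}{52992719}$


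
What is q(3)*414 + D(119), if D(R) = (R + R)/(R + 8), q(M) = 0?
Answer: 238/127 ≈ 1.8740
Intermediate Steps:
D(R) = 2*R/(8 + R) (D(R) = (2*R)/(8 + R) = 2*R/(8 + R))
q(3)*414 + D(119) = 0*414 + 2*119/(8 + 119) = 0 + 2*119/127 = 0 + 2*119*(1/127) = 0 + 238/127 = 238/127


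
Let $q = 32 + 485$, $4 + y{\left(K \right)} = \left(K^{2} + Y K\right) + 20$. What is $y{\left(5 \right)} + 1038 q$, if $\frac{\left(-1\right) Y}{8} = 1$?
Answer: $536647$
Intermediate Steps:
$Y = -8$ ($Y = \left(-8\right) 1 = -8$)
$y{\left(K \right)} = 16 + K^{2} - 8 K$ ($y{\left(K \right)} = -4 + \left(\left(K^{2} - 8 K\right) + 20\right) = -4 + \left(20 + K^{2} - 8 K\right) = 16 + K^{2} - 8 K$)
$q = 517$
$y{\left(5 \right)} + 1038 q = \left(16 + 5^{2} - 40\right) + 1038 \cdot 517 = \left(16 + 25 - 40\right) + 536646 = 1 + 536646 = 536647$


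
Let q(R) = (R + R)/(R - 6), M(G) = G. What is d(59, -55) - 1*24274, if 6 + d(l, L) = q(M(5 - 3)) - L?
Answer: -24226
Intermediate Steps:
q(R) = 2*R/(-6 + R) (q(R) = (2*R)/(-6 + R) = 2*R/(-6 + R))
d(l, L) = -7 - L (d(l, L) = -6 + (2*(5 - 3)/(-6 + (5 - 3)) - L) = -6 + (2*2/(-6 + 2) - L) = -6 + (2*2/(-4) - L) = -6 + (2*2*(-¼) - L) = -6 + (-1 - L) = -7 - L)
d(59, -55) - 1*24274 = (-7 - 1*(-55)) - 1*24274 = (-7 + 55) - 24274 = 48 - 24274 = -24226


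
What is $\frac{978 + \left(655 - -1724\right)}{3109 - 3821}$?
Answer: $- \frac{3357}{712} \approx -4.7149$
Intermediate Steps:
$\frac{978 + \left(655 - -1724\right)}{3109 - 3821} = \frac{978 + \left(655 + 1724\right)}{-712} = \left(978 + 2379\right) \left(- \frac{1}{712}\right) = 3357 \left(- \frac{1}{712}\right) = - \frac{3357}{712}$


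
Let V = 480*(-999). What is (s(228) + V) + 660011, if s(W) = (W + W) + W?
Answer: 181175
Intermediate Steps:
s(W) = 3*W (s(W) = 2*W + W = 3*W)
V = -479520
(s(228) + V) + 660011 = (3*228 - 479520) + 660011 = (684 - 479520) + 660011 = -478836 + 660011 = 181175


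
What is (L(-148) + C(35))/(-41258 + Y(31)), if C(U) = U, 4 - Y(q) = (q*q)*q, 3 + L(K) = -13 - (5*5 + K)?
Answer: -142/71045 ≈ -0.0019987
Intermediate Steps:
L(K) = -41 - K (L(K) = -3 + (-13 - (5*5 + K)) = -3 + (-13 - (25 + K)) = -3 + (-13 + (-25 - K)) = -3 + (-38 - K) = -41 - K)
Y(q) = 4 - q**3 (Y(q) = 4 - q*q*q = 4 - q**2*q = 4 - q**3)
(L(-148) + C(35))/(-41258 + Y(31)) = ((-41 - 1*(-148)) + 35)/(-41258 + (4 - 1*31**3)) = ((-41 + 148) + 35)/(-41258 + (4 - 1*29791)) = (107 + 35)/(-41258 + (4 - 29791)) = 142/(-41258 - 29787) = 142/(-71045) = 142*(-1/71045) = -142/71045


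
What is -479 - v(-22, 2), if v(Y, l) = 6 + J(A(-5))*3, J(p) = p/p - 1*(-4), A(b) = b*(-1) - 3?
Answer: -500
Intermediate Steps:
A(b) = -3 - b (A(b) = -b - 3 = -3 - b)
J(p) = 5 (J(p) = 1 + 4 = 5)
v(Y, l) = 21 (v(Y, l) = 6 + 5*3 = 6 + 15 = 21)
-479 - v(-22, 2) = -479 - 1*21 = -479 - 21 = -500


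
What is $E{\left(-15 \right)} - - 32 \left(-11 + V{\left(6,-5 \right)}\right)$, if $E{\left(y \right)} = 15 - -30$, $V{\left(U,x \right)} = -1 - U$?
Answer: $-531$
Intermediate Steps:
$E{\left(y \right)} = 45$ ($E{\left(y \right)} = 15 + 30 = 45$)
$E{\left(-15 \right)} - - 32 \left(-11 + V{\left(6,-5 \right)}\right) = 45 - - 32 \left(-11 - 7\right) = 45 - \left(-32\right) \left(-18\right) = 45 - 576 = -531$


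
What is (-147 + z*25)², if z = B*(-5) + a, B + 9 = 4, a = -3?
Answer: 162409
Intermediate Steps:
B = -5 (B = -9 + 4 = -5)
z = 22 (z = -5*(-5) - 3 = 25 - 3 = 22)
(-147 + z*25)² = (-147 + 22*25)² = (-147 + 550)² = 403² = 162409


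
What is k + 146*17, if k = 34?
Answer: 2516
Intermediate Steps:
k + 146*17 = 34 + 146*17 = 34 + 2482 = 2516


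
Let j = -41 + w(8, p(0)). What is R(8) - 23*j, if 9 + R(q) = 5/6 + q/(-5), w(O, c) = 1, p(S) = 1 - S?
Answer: 27307/30 ≈ 910.23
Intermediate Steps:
R(q) = -49/6 - q/5 (R(q) = -9 + (5/6 + q/(-5)) = -9 + (5*(⅙) + q*(-⅕)) = -9 + (⅚ - q/5) = -49/6 - q/5)
j = -40 (j = -41 + 1 = -40)
R(8) - 23*j = (-49/6 - ⅕*8) - 23*(-40) = (-49/6 - 8/5) + 920 = -293/30 + 920 = 27307/30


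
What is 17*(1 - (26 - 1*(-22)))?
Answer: -799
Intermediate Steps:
17*(1 - (26 - 1*(-22))) = 17*(1 - (26 + 22)) = 17*(1 - 1*48) = 17*(1 - 48) = 17*(-47) = -799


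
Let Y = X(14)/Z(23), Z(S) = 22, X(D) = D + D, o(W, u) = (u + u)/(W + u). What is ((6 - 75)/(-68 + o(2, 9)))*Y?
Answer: 483/365 ≈ 1.3233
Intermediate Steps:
o(W, u) = 2*u/(W + u) (o(W, u) = (2*u)/(W + u) = 2*u/(W + u))
X(D) = 2*D
Y = 14/11 (Y = (2*14)/22 = 28*(1/22) = 14/11 ≈ 1.2727)
((6 - 75)/(-68 + o(2, 9)))*Y = ((6 - 75)/(-68 + 2*9/(2 + 9)))*(14/11) = -69/(-68 + 2*9/11)*(14/11) = -69/(-68 + 2*9*(1/11))*(14/11) = -69/(-68 + 18/11)*(14/11) = -69/(-730/11)*(14/11) = -69*(-11/730)*(14/11) = (759/730)*(14/11) = 483/365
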